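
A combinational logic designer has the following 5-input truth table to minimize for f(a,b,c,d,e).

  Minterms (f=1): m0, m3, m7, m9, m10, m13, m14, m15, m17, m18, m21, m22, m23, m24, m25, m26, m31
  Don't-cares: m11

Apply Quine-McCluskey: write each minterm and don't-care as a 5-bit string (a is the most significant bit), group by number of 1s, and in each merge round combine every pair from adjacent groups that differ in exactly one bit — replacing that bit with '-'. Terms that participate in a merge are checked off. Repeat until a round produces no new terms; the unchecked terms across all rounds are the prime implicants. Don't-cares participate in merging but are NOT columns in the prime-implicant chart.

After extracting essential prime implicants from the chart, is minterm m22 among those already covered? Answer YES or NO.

NO

Round 0: 00000 00011✓ 00111✓ 01001✓ 01010✓ 01011✓ 01101✓ 01110✓ 01111✓ 10001✓ 10010✓ 10101✓ 10110✓ 10111✓ 11000✓ 11001✓ 11010✓ 11111✓
Round 1: -0111✓ -1001 -1010 -1111✓ 0-011✓ 0-111✓ 00-11✓ 01-01✓ 01-10✓ 01-11✓ 010-1✓ 0101-✓ 011-1✓ 0111-✓ 1-001 1-010 1-111✓ 10-01 10-10 101-1 1011- 110-0 1100-
Round 2: --111 0--11 01--1 01-1-
PIs = {--111, -1001, -1010, 0--11, 00000, 01--1, 01-1-, 1-001, 1-010, 10-01, 10-10, 101-1, 1011-, 110-0, 1100-}
Coverage chart:
  m0: 00000 ←essential
  m3: 0--11 ←essential
  m7: --111,0--11
  m9: -1001,01--1
  m10: -1010,01-1-
  m13: 01--1 ←essential
  m14: 01-1- ←essential
  m15: --111,0--11,01--1,01-1-
  m17: 1-001,10-01
  m18: 1-010,10-10
  m21: 10-01,101-1
  m22: 10-10,1011-
  m23: --111,101-1,1011-
  m24: 110-0,1100-
  m25: -1001,1-001,1100-
  m26: -1010,1-010,110-0
  m31: --111 ←essential
Essential: --111, 0--11, 00000, 01--1, 01-1-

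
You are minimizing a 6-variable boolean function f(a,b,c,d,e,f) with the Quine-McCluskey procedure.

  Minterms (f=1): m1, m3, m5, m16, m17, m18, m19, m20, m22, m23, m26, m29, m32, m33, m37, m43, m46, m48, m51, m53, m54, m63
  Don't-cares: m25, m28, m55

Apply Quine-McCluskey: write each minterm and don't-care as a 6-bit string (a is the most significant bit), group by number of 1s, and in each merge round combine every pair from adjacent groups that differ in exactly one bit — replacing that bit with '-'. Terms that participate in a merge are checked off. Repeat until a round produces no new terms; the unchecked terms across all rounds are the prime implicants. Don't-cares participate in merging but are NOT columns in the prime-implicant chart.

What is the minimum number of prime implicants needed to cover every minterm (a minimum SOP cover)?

12

Round 0: 000001✓ 000011✓ 000101✓ 010000✓ 010001✓ 010010✓ 010011✓ 010100✓ 010110✓ 010111✓ 011001✓ 011010✓ 011100✓ 011101✓ 100000✓ 100001✓ 100101✓ 101011 101110 110000✓ 110011✓ 110101✓ 110110✓ 110111✓ 111111✓
Round 1: -00001✓ -00101✓ -10000 -10011✓ -10110✓ -10111✓ 0-0001✓ 0-0011✓ 000-01✓ 0000-1✓ 01-001 01-010 01-100 010-00✓ 010-10✓ 010-11✓ 0100-0✓ 0100-1✓ 01000-✓ 01001-✓ 0101-0✓ 01011-✓ 011-01 01110- 1-0000 1-0101 100-01✓ 10000- 11-111 110-11✓ 1101-1 11011-✓
Round 2: -00-01 -10-11 -1011- 0-00-1 010--0 010-1- 0100--
PIs = {-00-01, -10-11, -10000, -1011-, 0-00-1, 01-001, 01-010, 01-100, 010--0, 010-1-, 0100--, 011-01, 01110-, 1-0000, 1-0101, 10000-, 101011, 101110, 11-111, 1101-1}
Coverage chart:
  m1: -00-01,0-00-1
  m3: 0-00-1 ←essential
  m5: -00-01 ←essential
  m16: -10000,010--0,0100--
  m17: 0-00-1,01-001,0100--
  m18: 01-010,010--0,010-1-,0100--
  m19: -10-11,0-00-1,010-1-,0100--
  m20: 01-100,010--0
  m22: -1011-,010--0,010-1-
  m23: -10-11,-1011-,010-1-
  m26: 01-010 ←essential
  m29: 011-01,01110-
  m32: 1-0000,10000-
  m33: -00-01,10000-
  m37: -00-01,1-0101
  m43: 101011 ←essential
  m46: 101110 ←essential
  m48: -10000,1-0000
  m51: -10-11 ←essential
  m53: 1-0101,1101-1
  m54: -1011- ←essential
  m63: 11-111 ←essential
Essential: -00-01, -10-11, -1011-, 0-00-1, 01-010, 101011, 101110, 11-111
Petrick residual → 010--0, 011-01, 1-0000, 1-0101
Min cover (12 terms): b'c'e'f + bc'ef + bc'de + a'c'd'f + a'bd'ef' + a'bc'f' + a'bce'f + ac'd'e'f' + ac'de'f + ab'cd'ef + ab'cdef' + abdef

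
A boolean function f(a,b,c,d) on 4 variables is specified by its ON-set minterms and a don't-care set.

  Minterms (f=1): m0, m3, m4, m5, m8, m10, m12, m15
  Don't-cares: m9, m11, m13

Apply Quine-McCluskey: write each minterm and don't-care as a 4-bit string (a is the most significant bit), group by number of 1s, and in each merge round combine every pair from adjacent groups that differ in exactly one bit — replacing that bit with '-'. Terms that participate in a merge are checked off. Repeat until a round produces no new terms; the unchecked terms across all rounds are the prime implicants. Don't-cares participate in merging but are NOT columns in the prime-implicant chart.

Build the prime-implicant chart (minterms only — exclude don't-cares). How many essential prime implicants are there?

size-2^0 implicants → 0000(✓)  0011(✓)  0100(✓)  0101(✓)  1000(✓)  1001(✓)  1010(✓)  1011(✓)  1100(✓)  1101(✓)  1111(✓)
size-2^1 implicants → -000(✓)  -011  -100(✓)  -101(✓)  0-00(✓)  010-(✓)  1-00(✓)  1-01(✓)  1-11(✓)  10-0(✓)  10-1(✓)  100-(✓)  101-(✓)  11-1(✓)  110-(✓)
size-2^2 implicants → --00  -10-  1--1  1-0-  10--
Unchecked terms (primes): --00, -011, -10-, 1--1, 1-0-, 10--
Minterm coverage:
  m0 ⊆ --00 [E]
  m3 ⊆ -011 [E]
  m4 ⊆ --00,-10-
  m5 ⊆ -10- [E]
  m8 ⊆ --00,1-0-,10--
  m10 ⊆ 10-- [E]
  m12 ⊆ --00,-10-,1-0-
  m15 ⊆ 1--1 [E]
E = {--00, -011, -10-, 1--1, 10--}

5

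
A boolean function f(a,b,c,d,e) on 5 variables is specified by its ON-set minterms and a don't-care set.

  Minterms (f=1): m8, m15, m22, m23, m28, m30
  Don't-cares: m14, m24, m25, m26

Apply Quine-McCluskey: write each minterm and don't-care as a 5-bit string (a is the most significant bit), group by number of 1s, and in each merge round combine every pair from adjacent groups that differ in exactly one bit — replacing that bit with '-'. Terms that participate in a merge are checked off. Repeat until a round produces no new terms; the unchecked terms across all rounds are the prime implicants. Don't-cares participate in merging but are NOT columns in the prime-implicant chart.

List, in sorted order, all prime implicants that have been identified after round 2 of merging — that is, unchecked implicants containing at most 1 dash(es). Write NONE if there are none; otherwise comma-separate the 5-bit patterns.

Round 0: 01000✓ 01110✓ 01111✓ 10110✓ 10111✓ 11000✓ 11001✓ 11010✓ 11100✓ 11110✓
Round 1: -1000 -1110 0111- 1-110 1011- 11-00✓ 11-10✓ 110-0✓ 1100- 111-0✓
Round 2: 11--0
PIs = {-1000, -1110, 0111-, 1-110, 1011-, 11--0, 1100-}

-1000, -1110, 0111-, 1-110, 1011-, 1100-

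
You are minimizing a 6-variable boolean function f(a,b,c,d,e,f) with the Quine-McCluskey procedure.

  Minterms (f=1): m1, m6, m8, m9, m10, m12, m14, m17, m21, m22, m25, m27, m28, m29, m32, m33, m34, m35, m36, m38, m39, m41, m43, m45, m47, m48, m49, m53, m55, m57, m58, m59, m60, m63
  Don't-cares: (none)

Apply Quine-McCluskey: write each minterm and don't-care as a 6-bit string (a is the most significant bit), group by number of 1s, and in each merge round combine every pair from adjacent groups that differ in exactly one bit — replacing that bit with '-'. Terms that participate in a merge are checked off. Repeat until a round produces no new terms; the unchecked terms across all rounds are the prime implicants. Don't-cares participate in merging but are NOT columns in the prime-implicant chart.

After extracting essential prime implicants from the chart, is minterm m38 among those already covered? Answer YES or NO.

YES

Round 0: 000001✓ 000110✓ 001000✓ 001001✓ 001010✓ 001100✓ 001110✓ 010001✓ 010101✓ 010110✓ 011001✓ 011011✓ 011100✓ 011101✓ 100000✓ 100001✓ 100010✓ 100011✓ 100100✓ 100110✓ 100111✓ 101001✓ 101011✓ 101101✓ 101111✓ 110000✓ 110001✓ 110101✓ 110111✓ 111001✓ 111010✓ 111011✓ 111100✓ 111111✓
Round 1: -00001✓ -00110 -01001✓ -10001✓ -10101✓ -11001✓ -11011✓ -11100 0-0001✓ 0-0110 0-1001✓ 0-1100 00-001✓ 00-110 001-00✓ 001-10✓ 0010-0✓ 00100- 0011-0✓ 01-001✓ 01-101✓ 010-01✓ 011-01✓ 0110-1✓ 01110- 1-0000✓ 1-0001✓ 1-0111✓ 1-1001✓ 1-1011✓ 1-1111✓ 10-001✓ 10-011✓ 10-111✓ 100-00✓ 100-10✓ 100-11✓ 1000-0✓ 1000-1✓ 10000-✓ 10001-✓ 1001-0✓ 10011-✓ 101-01✓ 101-11✓ 1010-1✓ 1011-1✓ 11-001✓ 11-111✓ 110-01✓ 11000-✓ 1101-1 111-11✓ 1110-1✓ 11101-
Round 2: --0001✓ --1001✓ -0-001✓ -1-001✓ -10-01 -110-1 0--001✓ 001--0 01--01 1--001✓ 1--111 1-000- 1-1-11 1-10-1 10--11 10-0-1 100--0 100-1- 1000-- 101--1
Round 3: ---001
PIs = {---001, -00110, -10-01, -110-1, -11100, 0-0110, 0-1100, 00-110, 001--0, 00100-, 01--01, 01110-, 1--111, 1-000-, 1-1-11, 1-10-1, 10--11, 10-0-1, 100--0, 100-1-, 1000--, 101--1, 1101-1, 11101-}
Coverage chart:
  m1: ---001 ←essential
  m6: -00110,0-0110,00-110
  m8: 001--0,00100-
  m9: ---001,00100-
  m10: 001--0 ←essential
  m12: 0-1100,001--0
  m14: 00-110,001--0
  m17: ---001,-10-01,01--01
  m21: -10-01,01--01
  m22: 0-0110 ←essential
  m25: ---001,-110-1,01--01
  m27: -110-1 ←essential
  m28: -11100,0-1100,01110-
  m29: 01--01,01110-
  m32: 1-000-,100--0,1000--
  m33: ---001,1-000-,10-0-1,1000--
  m34: 100--0,100-1-,1000--
  m35: 10--11,10-0-1,100-1-,1000--
  m36: 100--0 ←essential
  m38: -00110,100--0,100-1-
  m39: 1--111,10--11,100-1-
  m41: ---001,1-10-1,10-0-1,101--1
  m43: 1-1-11,1-10-1,10--11,10-0-1,101--1
  m45: 101--1 ←essential
  m47: 1--111,1-1-11,10--11,101--1
  m48: 1-000- ←essential
  m49: ---001,-10-01,1-000-
  m53: -10-01,1101-1
  m55: 1--111,1101-1
  m57: ---001,-110-1,1-10-1
  m58: 11101- ←essential
  m59: -110-1,1-1-11,1-10-1,11101-
  m60: -11100 ←essential
  m63: 1--111,1-1-11
Essential: ---001, -110-1, -11100, 0-0110, 001--0, 1-000-, 100--0, 101--1, 11101-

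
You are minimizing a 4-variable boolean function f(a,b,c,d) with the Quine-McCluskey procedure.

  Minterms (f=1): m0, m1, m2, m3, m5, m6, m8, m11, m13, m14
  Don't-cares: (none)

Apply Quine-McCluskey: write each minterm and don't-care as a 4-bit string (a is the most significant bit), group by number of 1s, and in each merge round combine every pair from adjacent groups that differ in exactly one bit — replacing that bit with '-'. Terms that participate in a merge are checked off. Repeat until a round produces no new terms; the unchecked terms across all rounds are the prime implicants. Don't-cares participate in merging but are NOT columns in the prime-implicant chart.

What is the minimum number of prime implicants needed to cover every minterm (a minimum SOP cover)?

5

[col 0] 0000*, 0001*, 0010*, 0011*, 0101*, 0110*, 1000*, 1011*, 1101*, 1110*
[col 1] -000, -011, -101, -110, 0-01, 0-10, 00-0*, 00-1*, 000-*, 001-*
[col 2] 00--
Prime implicants: -000, -011, -101, -110, 0-01, 0-10, 00--
PI chart (minterm → PIs covering it):
  0 | -000,00--
  1 | 0-01,00--
  2 | 0-10,00--
  3 | -011,00--
  5 | -101,0-01
  6 | -110,0-10
  8 | -000  (sole → essential)
  11 | -011  (sole → essential)
  13 | -101  (sole → essential)
  14 | -110  (sole → essential)
Essential prime implicants: -000, -011, -101, -110
Petrick residual → 00--
Minimum SOP uses 5 PIs: b'c'd' + b'cd + bc'd + bcd' + a'b'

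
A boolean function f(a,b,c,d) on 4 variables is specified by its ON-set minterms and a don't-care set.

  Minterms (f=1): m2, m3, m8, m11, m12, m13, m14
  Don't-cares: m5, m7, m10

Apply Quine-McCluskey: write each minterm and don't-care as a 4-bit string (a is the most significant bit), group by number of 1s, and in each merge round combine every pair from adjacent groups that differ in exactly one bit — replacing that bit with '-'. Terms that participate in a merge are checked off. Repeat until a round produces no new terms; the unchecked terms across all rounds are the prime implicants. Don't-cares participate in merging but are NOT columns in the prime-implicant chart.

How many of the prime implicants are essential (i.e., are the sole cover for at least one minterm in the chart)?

size-2^0 implicants → 0010(✓)  0011(✓)  0101(✓)  0111(✓)  1000(✓)  1010(✓)  1011(✓)  1100(✓)  1101(✓)  1110(✓)
size-2^1 implicants → -010(✓)  -011(✓)  -101  0-11  001-(✓)  01-1  1-00(✓)  1-10(✓)  10-0(✓)  101-(✓)  11-0(✓)  110-
size-2^2 implicants → -01-  1--0
Unchecked terms (primes): -01-, -101, 0-11, 01-1, 1--0, 110-
Minterm coverage:
  m2 ⊆ -01- [E]
  m3 ⊆ -01-,0-11
  m8 ⊆ 1--0 [E]
  m11 ⊆ -01- [E]
  m12 ⊆ 1--0,110-
  m13 ⊆ -101,110-
  m14 ⊆ 1--0 [E]
E = {-01-, 1--0}

2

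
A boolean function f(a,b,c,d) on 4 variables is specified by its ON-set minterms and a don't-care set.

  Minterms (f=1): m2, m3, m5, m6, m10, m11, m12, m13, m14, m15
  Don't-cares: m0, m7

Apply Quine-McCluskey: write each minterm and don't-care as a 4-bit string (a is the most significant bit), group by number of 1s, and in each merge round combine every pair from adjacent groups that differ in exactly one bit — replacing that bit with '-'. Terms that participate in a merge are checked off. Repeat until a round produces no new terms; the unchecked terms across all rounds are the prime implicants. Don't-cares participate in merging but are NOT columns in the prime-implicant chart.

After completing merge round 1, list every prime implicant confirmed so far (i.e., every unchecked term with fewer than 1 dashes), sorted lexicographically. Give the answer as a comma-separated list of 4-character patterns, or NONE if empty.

NONE

Round 0: 0000✓ 0010✓ 0011✓ 0101✓ 0110✓ 0111✓ 1010✓ 1011✓ 1100✓ 1101✓ 1110✓ 1111✓
Round 1: -010✓ -011✓ -101✓ -110✓ -111✓ 0-10✓ 0-11✓ 00-0 001-✓ 01-1✓ 011-✓ 1-10✓ 1-11✓ 101-✓ 11-0✓ 11-1✓ 110-✓ 111-✓
Round 2: --10✓ --11✓ -01-✓ -1-1 -11-✓ 0-1-✓ 1-1-✓ 11--
Round 3: --1-
PIs = {--1-, -1-1, 00-0, 11--}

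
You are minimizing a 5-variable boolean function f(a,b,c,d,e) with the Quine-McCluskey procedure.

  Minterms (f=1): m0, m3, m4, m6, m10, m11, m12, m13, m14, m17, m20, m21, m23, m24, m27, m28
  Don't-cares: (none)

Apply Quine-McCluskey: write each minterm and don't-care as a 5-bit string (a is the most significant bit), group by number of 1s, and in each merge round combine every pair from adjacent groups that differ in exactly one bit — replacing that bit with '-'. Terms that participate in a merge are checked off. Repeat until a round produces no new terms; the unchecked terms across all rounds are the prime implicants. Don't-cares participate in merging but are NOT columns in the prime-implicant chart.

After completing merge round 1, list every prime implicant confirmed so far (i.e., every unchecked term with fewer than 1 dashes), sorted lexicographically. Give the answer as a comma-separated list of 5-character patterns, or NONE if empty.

NONE

[col 0] 00000*, 00011*, 00100*, 00110*, 01010*, 01011*, 01100*, 01101*, 01110*, 10001*, 10100*, 10101*, 10111*, 11000*, 11011*, 11100*
[col 1] -0100*, -1011, -1100*, 0-011, 0-100*, 0-110*, 00-00, 001-0*, 01-10, 0101-, 011-0*, 0110-, 1-100*, 10-01, 101-1, 1010-, 11-00
[col 2] --100, 0-1-0
Prime implicants: --100, -1011, 0-011, 0-1-0, 00-00, 01-10, 0101-, 0110-, 10-01, 101-1, 1010-, 11-00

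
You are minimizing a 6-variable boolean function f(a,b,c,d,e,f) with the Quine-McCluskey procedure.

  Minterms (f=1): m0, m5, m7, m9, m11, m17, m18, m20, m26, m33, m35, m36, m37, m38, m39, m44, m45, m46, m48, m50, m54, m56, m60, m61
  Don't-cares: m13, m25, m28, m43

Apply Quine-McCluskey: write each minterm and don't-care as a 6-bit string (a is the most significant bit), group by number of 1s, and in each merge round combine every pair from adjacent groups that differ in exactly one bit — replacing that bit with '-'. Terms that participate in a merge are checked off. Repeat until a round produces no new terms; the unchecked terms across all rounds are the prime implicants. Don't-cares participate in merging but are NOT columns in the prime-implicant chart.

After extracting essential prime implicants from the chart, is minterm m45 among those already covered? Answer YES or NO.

[col 0] 000000, 000101*, 000111*, 001001*, 001011*, 001101*, 010001*, 010010*, 010100*, 011001*, 011010*, 011100*, 100001*, 100011*, 100100*, 100101*, 100110*, 100111*, 101011*, 101100*, 101101*, 101110*, 110000*, 110010*, 110110*, 111000*, 111100*, 111101*
[col 1] -00101*, -00111*, -01011, -01101*, -10010, -11100, 0-1001, 00-101*, 0001-1*, 001-01, 0010-1, 01-001, 01-010, 01-100, 1-0110, 1-1100*, 1-1101*, 10-011, 10-100*, 10-101*, 10-110*, 100-01*, 100-11*, 1000-1*, 1001-0*, 1001-1*, 10010-*, 10011-*, 1011-0*, 10110-*, 11-000, 110-10, 1100-0, 111-00, 11110-*
[col 2] -0-101, -001-1, 1-110-, 10-1-0, 10-10-, 100--1, 1001--
Prime implicants: -0-101, -001-1, -01011, -10010, -11100, 0-1001, 000000, 001-01, 0010-1, 01-001, 01-010, 01-100, 1-0110, 1-110-, 10-011, 10-1-0, 10-10-, 100--1, 1001--, 11-000, 110-10, 1100-0, 111-00
PI chart (minterm → PIs covering it):
  0 | 000000  (sole → essential)
  5 | -0-101,-001-1
  7 | -001-1  (sole → essential)
  9 | 0-1001,001-01,0010-1
  11 | -01011,0010-1
  17 | 01-001  (sole → essential)
  18 | -10010,01-010
  20 | 01-100  (sole → essential)
  26 | 01-010  (sole → essential)
  33 | 100--1  (sole → essential)
  35 | 10-011,100--1
  36 | 10-1-0,10-10-,1001--
  37 | -0-101,-001-1,10-10-,100--1,1001--
  38 | 1-0110,10-1-0,1001--
  39 | -001-1,100--1,1001--
  44 | 1-110-,10-1-0,10-10-
  45 | -0-101,1-110-,10-10-
  46 | 10-1-0  (sole → essential)
  48 | 11-000,1100-0
  50 | -10010,110-10,1100-0
  54 | 1-0110,110-10
  56 | 11-000,111-00
  60 | -11100,1-110-,111-00
  61 | 1-110-  (sole → essential)
Essential prime implicants: -001-1, 000000, 01-001, 01-010, 01-100, 1-110-, 10-1-0, 100--1

YES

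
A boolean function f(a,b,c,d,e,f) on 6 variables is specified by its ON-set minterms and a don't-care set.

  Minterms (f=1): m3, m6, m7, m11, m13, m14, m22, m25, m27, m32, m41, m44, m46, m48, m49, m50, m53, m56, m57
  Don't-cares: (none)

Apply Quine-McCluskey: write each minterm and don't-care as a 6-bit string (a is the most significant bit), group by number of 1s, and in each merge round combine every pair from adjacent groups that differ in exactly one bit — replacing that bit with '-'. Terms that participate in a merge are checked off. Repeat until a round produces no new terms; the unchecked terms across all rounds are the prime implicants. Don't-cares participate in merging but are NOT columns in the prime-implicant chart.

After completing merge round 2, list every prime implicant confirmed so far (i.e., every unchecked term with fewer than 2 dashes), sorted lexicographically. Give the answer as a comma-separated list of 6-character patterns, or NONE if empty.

Round 0: 000011✓ 000110✓ 000111✓ 001011✓ 001101 001110✓ 010110✓ 011001✓ 011011✓ 100000✓ 101001✓ 101100✓ 101110✓ 110000✓ 110001✓ 110010✓ 110101✓ 111000✓ 111001✓
Round 1: -01110 -11001 0-0110 0-1011 00-011 00-110 000-11 00011- 0110-1 1-0000 1-1001 1011-0 11-000✓ 11-001✓ 110-01 1100-0 11000-✓ 11100-✓
Round 2: 11-00-
PIs = {-01110, -11001, 0-0110, 0-1011, 00-011, 00-110, 000-11, 00011-, 001101, 0110-1, 1-0000, 1-1001, 1011-0, 11-00-, 110-01, 1100-0}

-01110, -11001, 0-0110, 0-1011, 00-011, 00-110, 000-11, 00011-, 001101, 0110-1, 1-0000, 1-1001, 1011-0, 110-01, 1100-0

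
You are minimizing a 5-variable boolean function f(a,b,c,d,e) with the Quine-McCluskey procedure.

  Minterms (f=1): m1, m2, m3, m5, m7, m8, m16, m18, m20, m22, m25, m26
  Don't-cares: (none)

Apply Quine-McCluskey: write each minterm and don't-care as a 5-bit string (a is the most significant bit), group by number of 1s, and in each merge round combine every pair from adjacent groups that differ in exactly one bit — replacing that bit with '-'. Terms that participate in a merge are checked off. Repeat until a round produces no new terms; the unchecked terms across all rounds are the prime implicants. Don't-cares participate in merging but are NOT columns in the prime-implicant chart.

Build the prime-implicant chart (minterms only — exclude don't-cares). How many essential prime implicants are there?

5

size-2^0 implicants → 00001(✓)  00010(✓)  00011(✓)  00101(✓)  00111(✓)  01000  10000(✓)  10010(✓)  10100(✓)  10110(✓)  11001  11010(✓)
size-2^1 implicants → -0010  00-01(✓)  00-11(✓)  000-1(✓)  0001-  001-1(✓)  1-010  10-00(✓)  10-10(✓)  100-0(✓)  101-0(✓)
size-2^2 implicants → 00--1  10--0
Unchecked terms (primes): -0010, 00--1, 0001-, 01000, 1-010, 10--0, 11001
Minterm coverage:
  m1 ⊆ 00--1 [E]
  m2 ⊆ -0010,0001-
  m3 ⊆ 00--1,0001-
  m5 ⊆ 00--1 [E]
  m7 ⊆ 00--1 [E]
  m8 ⊆ 01000 [E]
  m16 ⊆ 10--0 [E]
  m18 ⊆ -0010,1-010,10--0
  m20 ⊆ 10--0 [E]
  m22 ⊆ 10--0 [E]
  m25 ⊆ 11001 [E]
  m26 ⊆ 1-010 [E]
E = {00--1, 01000, 1-010, 10--0, 11001}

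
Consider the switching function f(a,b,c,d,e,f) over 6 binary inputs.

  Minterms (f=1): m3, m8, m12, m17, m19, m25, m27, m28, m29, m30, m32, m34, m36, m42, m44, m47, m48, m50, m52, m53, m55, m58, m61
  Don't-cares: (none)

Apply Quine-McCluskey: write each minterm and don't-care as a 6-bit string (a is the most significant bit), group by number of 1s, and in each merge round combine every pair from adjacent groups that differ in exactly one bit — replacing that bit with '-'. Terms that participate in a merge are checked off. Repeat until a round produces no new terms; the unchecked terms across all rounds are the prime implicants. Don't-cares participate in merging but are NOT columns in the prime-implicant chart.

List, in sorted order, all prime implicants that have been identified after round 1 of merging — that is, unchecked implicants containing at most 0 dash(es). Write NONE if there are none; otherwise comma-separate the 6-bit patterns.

[col 0] 000011*, 001000*, 001100*, 010001*, 010011*, 011001*, 011011*, 011100*, 011101*, 011110*, 100000*, 100010*, 100100*, 101010*, 101100*, 101111, 110000*, 110010*, 110100*, 110101*, 110111*, 111010*, 111101*
[col 1] -01100, -11101, 0-0011, 0-1100, 001-00, 01-001*, 01-011*, 0100-1*, 011-01, 0110-1*, 0111-0, 01110-, 1-0000*, 1-0010*, 1-0100*, 1-1010*, 10-010*, 10-100, 100-00*, 1000-0*, 11-010*, 11-101, 110-00*, 1100-0*, 1101-1, 11010-
[col 2] 01-0-1, 1--010, 1-0-00, 1-00-0
Prime implicants: -01100, -11101, 0-0011, 0-1100, 001-00, 01-0-1, 011-01, 0111-0, 01110-, 1--010, 1-0-00, 1-00-0, 10-100, 101111, 11-101, 1101-1, 11010-

101111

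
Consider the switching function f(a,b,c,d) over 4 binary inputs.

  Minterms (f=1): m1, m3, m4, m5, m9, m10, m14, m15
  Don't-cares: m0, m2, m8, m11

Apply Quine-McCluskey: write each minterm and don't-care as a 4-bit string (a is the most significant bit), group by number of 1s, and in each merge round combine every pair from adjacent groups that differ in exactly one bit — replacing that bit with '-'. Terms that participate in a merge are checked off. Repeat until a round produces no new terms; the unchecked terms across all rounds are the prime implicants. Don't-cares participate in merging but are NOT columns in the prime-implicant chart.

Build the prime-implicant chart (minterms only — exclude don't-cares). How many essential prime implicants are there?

Round 0: 0000✓ 0001✓ 0010✓ 0011✓ 0100✓ 0101✓ 1000✓ 1001✓ 1010✓ 1011✓ 1110✓ 1111✓
Round 1: -000✓ -001✓ -010✓ -011✓ 0-00✓ 0-01✓ 00-0✓ 00-1✓ 000-✓ 001-✓ 010-✓ 1-10✓ 1-11✓ 10-0✓ 10-1✓ 100-✓ 101-✓ 111-✓
Round 2: -0-0✓ -0-1✓ -00-✓ -01-✓ 0-0- 00--✓ 1-1- 10--✓
Round 3: -0--
PIs = {-0--, 0-0-, 1-1-}
Coverage chart:
  m1: -0--,0-0-
  m3: -0-- ←essential
  m4: 0-0- ←essential
  m5: 0-0- ←essential
  m9: -0-- ←essential
  m10: -0--,1-1-
  m14: 1-1- ←essential
  m15: 1-1- ←essential
Essential: -0--, 0-0-, 1-1-

3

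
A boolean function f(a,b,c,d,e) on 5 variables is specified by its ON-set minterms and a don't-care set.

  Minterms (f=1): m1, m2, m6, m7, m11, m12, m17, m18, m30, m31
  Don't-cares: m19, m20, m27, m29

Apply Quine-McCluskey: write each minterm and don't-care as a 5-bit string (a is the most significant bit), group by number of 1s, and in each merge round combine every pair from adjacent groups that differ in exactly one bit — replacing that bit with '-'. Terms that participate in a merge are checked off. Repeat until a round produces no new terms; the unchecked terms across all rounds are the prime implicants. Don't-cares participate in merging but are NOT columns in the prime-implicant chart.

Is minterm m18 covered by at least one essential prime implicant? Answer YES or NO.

[col 0] 00001*, 00010*, 00110*, 00111*, 01011*, 01100, 10001*, 10010*, 10011*, 10100, 11011*, 11101*, 11110*, 11111*
[col 1] -0001, -0010, -1011, 00-10, 0011-, 1-011, 100-1, 1001-, 11-11, 111-1, 1111-
Prime implicants: -0001, -0010, -1011, 00-10, 0011-, 01100, 1-011, 100-1, 1001-, 10100, 11-11, 111-1, 1111-
PI chart (minterm → PIs covering it):
  1 | -0001  (sole → essential)
  2 | -0010,00-10
  6 | 00-10,0011-
  7 | 0011-  (sole → essential)
  11 | -1011  (sole → essential)
  12 | 01100  (sole → essential)
  17 | -0001,100-1
  18 | -0010,1001-
  30 | 1111-  (sole → essential)
  31 | 11-11,111-1,1111-
Essential prime implicants: -0001, -1011, 0011-, 01100, 1111-

NO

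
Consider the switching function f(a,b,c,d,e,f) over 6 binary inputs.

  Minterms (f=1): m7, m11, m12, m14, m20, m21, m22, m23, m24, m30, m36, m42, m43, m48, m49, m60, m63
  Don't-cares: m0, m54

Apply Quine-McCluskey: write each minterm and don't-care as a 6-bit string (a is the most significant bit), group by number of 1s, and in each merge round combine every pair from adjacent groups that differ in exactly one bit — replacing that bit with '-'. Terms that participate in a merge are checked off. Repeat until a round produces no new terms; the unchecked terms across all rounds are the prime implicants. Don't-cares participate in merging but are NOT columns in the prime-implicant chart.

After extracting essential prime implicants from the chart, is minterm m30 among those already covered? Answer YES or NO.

NO

Round 0: 000000 000111✓ 001011✓ 001100✓ 001110✓ 010100✓ 010101✓ 010110✓ 010111✓ 011000 011110✓ 100100 101010✓ 101011✓ 110000✓ 110001✓ 110110✓ 111100 111111
Round 1: -01011 -10110 0-0111 0-1110 0011-0 01-110 0101-0✓ 0101-1✓ 01010-✓ 01011-✓ 10101- 11000-
Round 2: 0101--
PIs = {-01011, -10110, 0-0111, 0-1110, 000000, 0011-0, 01-110, 0101--, 011000, 100100, 10101-, 11000-, 111100, 111111}
Coverage chart:
  m7: 0-0111 ←essential
  m11: -01011 ←essential
  m12: 0011-0 ←essential
  m14: 0-1110,0011-0
  m20: 0101-- ←essential
  m21: 0101-- ←essential
  m22: -10110,01-110,0101--
  m23: 0-0111,0101--
  m24: 011000 ←essential
  m30: 0-1110,01-110
  m36: 100100 ←essential
  m42: 10101- ←essential
  m43: -01011,10101-
  m48: 11000- ←essential
  m49: 11000- ←essential
  m60: 111100 ←essential
  m63: 111111 ←essential
Essential: -01011, 0-0111, 0011-0, 0101--, 011000, 100100, 10101-, 11000-, 111100, 111111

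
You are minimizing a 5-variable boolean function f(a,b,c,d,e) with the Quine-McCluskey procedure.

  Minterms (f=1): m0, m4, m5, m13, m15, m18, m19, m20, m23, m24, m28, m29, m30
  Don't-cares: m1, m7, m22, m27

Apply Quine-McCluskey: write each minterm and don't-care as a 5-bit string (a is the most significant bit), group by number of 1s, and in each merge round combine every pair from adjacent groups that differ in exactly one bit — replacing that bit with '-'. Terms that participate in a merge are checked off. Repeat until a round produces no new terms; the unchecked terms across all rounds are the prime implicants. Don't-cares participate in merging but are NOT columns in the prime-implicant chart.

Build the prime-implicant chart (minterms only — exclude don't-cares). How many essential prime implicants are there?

size-2^0 implicants → 00000(✓)  00001(✓)  00100(✓)  00101(✓)  00111(✓)  01101(✓)  01111(✓)  10010(✓)  10011(✓)  10100(✓)  10110(✓)  10111(✓)  11000(✓)  11011(✓)  11100(✓)  11101(✓)  11110(✓)
size-2^1 implicants → -0100  -0111  -1101  0-101(✓)  0-111(✓)  00-00(✓)  00-01(✓)  0000-(✓)  001-1(✓)  0010-(✓)  011-1(✓)  1-011  1-100(✓)  1-110(✓)  10-10(✓)  10-11(✓)  1001-(✓)  101-0(✓)  1011-(✓)  11-00  111-0(✓)  1110-
size-2^2 implicants → 0-1-1  00-0-  1-1-0  10-1-
Unchecked terms (primes): -0100, -0111, -1101, 0-1-1, 00-0-, 1-011, 1-1-0, 10-1-, 11-00, 1110-
Minterm coverage:
  m0 ⊆ 00-0- [E]
  m4 ⊆ -0100,00-0-
  m5 ⊆ 0-1-1,00-0-
  m13 ⊆ -1101,0-1-1
  m15 ⊆ 0-1-1 [E]
  m18 ⊆ 10-1- [E]
  m19 ⊆ 1-011,10-1-
  m20 ⊆ -0100,1-1-0
  m23 ⊆ -0111,10-1-
  m24 ⊆ 11-00 [E]
  m28 ⊆ 1-1-0,11-00,1110-
  m29 ⊆ -1101,1110-
  m30 ⊆ 1-1-0 [E]
E = {0-1-1, 00-0-, 1-1-0, 10-1-, 11-00}

5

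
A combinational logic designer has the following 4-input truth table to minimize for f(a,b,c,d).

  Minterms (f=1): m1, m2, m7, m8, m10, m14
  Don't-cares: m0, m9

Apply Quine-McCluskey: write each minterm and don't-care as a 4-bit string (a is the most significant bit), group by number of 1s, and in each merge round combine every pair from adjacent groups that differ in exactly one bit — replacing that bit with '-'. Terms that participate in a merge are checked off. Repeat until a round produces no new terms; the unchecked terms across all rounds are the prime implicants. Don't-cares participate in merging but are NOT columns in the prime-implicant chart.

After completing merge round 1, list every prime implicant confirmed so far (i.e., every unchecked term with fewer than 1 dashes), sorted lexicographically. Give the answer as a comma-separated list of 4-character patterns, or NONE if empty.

0111

size-2^0 implicants → 0000(✓)  0001(✓)  0010(✓)  0111  1000(✓)  1001(✓)  1010(✓)  1110(✓)
size-2^1 implicants → -000(✓)  -001(✓)  -010(✓)  00-0(✓)  000-(✓)  1-10  10-0(✓)  100-(✓)
size-2^2 implicants → -0-0  -00-
Unchecked terms (primes): -0-0, -00-, 0111, 1-10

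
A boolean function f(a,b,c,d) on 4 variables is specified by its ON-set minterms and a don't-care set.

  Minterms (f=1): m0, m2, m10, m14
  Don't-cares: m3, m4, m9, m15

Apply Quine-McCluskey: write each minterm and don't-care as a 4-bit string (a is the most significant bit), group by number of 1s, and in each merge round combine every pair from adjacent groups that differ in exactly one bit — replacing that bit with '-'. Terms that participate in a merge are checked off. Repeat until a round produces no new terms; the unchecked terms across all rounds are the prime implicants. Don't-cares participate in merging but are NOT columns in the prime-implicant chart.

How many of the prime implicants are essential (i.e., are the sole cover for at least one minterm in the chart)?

0

Round 0: 0000✓ 0010✓ 0011✓ 0100✓ 1001 1010✓ 1110✓ 1111✓
Round 1: -010 0-00 00-0 001- 1-10 111-
PIs = {-010, 0-00, 00-0, 001-, 1-10, 1001, 111-}
Coverage chart:
  m0: 0-00,00-0
  m2: -010,00-0,001-
  m10: -010,1-10
  m14: 1-10,111-
(no essential prime implicants)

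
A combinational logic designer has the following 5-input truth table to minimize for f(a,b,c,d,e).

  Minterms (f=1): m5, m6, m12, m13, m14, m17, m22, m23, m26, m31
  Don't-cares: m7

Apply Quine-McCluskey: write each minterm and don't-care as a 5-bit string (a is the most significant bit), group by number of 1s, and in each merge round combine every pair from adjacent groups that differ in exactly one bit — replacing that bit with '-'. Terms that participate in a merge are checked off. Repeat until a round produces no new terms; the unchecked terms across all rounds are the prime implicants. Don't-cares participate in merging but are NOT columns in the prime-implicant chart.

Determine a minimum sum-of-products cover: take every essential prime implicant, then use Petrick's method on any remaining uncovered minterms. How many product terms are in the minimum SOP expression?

6

size-2^0 implicants → 00101(✓)  00110(✓)  00111(✓)  01100(✓)  01101(✓)  01110(✓)  10001  10110(✓)  10111(✓)  11010  11111(✓)
size-2^1 implicants → -0110(✓)  -0111(✓)  0-101  0-110  001-1  0011-(✓)  011-0  0110-  1-111  1011-(✓)
size-2^2 implicants → -011-
Unchecked terms (primes): -011-, 0-101, 0-110, 001-1, 011-0, 0110-, 1-111, 10001, 11010
Minterm coverage:
  m5 ⊆ 0-101,001-1
  m6 ⊆ -011-,0-110
  m12 ⊆ 011-0,0110-
  m13 ⊆ 0-101,0110-
  m14 ⊆ 0-110,011-0
  m17 ⊆ 10001 [E]
  m22 ⊆ -011- [E]
  m23 ⊆ -011-,1-111
  m26 ⊆ 11010 [E]
  m31 ⊆ 1-111 [E]
E = {-011-, 1-111, 10001, 11010}
Petrick residual → 0-101, 011-0
Cover = b'cd + a'cd'e + a'bce' + acde + ab'c'd'e + abc'de'  |cover|=6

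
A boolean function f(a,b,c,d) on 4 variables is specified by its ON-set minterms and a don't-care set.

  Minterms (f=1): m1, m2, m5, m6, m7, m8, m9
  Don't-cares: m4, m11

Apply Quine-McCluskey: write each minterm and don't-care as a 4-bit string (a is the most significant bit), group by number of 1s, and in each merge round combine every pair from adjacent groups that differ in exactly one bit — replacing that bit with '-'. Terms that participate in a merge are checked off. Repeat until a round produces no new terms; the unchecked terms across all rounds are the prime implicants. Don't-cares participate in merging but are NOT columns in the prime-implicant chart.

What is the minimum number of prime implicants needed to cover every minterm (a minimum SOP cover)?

4

Round 0: 0001✓ 0010✓ 0100✓ 0101✓ 0110✓ 0111✓ 1000✓ 1001✓ 1011✓
Round 1: -001 0-01 0-10 01-0✓ 01-1✓ 010-✓ 011-✓ 10-1 100-
Round 2: 01--
PIs = {-001, 0-01, 0-10, 01--, 10-1, 100-}
Coverage chart:
  m1: -001,0-01
  m2: 0-10 ←essential
  m5: 0-01,01--
  m6: 0-10,01--
  m7: 01-- ←essential
  m8: 100- ←essential
  m9: -001,10-1,100-
Essential: 0-10, 01--, 100-
Petrick residual → -001
Min cover (4 terms): b'c'd + a'cd' + a'b + ab'c'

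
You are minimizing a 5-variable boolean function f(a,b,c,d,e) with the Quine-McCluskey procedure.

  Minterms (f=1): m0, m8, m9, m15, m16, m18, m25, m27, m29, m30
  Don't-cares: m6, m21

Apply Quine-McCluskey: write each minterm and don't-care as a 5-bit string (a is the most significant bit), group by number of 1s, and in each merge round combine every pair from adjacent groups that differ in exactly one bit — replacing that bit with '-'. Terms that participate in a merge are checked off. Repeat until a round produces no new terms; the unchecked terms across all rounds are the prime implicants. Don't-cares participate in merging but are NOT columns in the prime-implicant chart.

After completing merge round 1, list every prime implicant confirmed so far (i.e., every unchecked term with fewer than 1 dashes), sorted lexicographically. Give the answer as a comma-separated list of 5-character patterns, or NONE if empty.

00110, 01111, 11110

size-2^0 implicants → 00000(✓)  00110  01000(✓)  01001(✓)  01111  10000(✓)  10010(✓)  10101(✓)  11001(✓)  11011(✓)  11101(✓)  11110
size-2^1 implicants → -0000  -1001  0-000  0100-  1-101  100-0  11-01  110-1
Unchecked terms (primes): -0000, -1001, 0-000, 00110, 0100-, 01111, 1-101, 100-0, 11-01, 110-1, 11110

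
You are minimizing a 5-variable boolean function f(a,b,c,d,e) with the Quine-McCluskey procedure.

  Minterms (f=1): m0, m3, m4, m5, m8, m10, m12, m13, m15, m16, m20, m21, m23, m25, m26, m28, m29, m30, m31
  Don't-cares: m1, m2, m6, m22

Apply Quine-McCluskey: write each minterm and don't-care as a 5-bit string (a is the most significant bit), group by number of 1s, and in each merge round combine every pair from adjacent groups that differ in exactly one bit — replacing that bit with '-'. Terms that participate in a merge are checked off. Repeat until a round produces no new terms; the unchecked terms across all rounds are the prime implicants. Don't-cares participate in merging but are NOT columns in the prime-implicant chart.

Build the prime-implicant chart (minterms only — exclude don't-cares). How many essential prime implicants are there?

size-2^0 implicants → 00000(✓)  00001(✓)  00010(✓)  00011(✓)  00100(✓)  00101(✓)  00110(✓)  01000(✓)  01010(✓)  01100(✓)  01101(✓)  01111(✓)  10000(✓)  10100(✓)  10101(✓)  10110(✓)  10111(✓)  11001(✓)  11010(✓)  11100(✓)  11101(✓)  11110(✓)  11111(✓)
size-2^1 implicants → -0000(✓)  -0100(✓)  -0101(✓)  -0110(✓)  -1010  -1100(✓)  -1101(✓)  -1111(✓)  0-000(✓)  0-010(✓)  0-100(✓)  0-101(✓)  00-00(✓)  00-01(✓)  00-10(✓)  000-0(✓)  000-1(✓)  0000-(✓)  0001-(✓)  001-0(✓)  0010-(✓)  01-00(✓)  010-0(✓)  011-1(✓)  0110-(✓)  1-100(✓)  1-101(✓)  1-110(✓)  1-111(✓)  10-00(✓)  101-0(✓)  101-1(✓)  1010-(✓)  1011-(✓)  11-01  11-10  111-0(✓)  111-1(✓)  1110-(✓)  1111-(✓)
size-2^2 implicants → --100(✓)  --101(✓)  -0-00  -01-0  -010-(✓)  -11-1  -110-(✓)  0--00  0-0-0  0-10-(✓)  00--0  00-0-  000--  1-1-0(✓)  1-1-1(✓)  1-10-(✓)  1-11-(✓)  101--(✓)  111--(✓)
size-2^3 implicants → --10-  1-1--
Unchecked terms (primes): --10-, -0-00, -01-0, -1010, -11-1, 0--00, 0-0-0, 00--0, 00-0-, 000--, 1-1--, 11-01, 11-10
Minterm coverage:
  m0 ⊆ -0-00,0--00,0-0-0,00--0,00-0-,000--
  m3 ⊆ 000-- [E]
  m4 ⊆ --10-,-0-00,-01-0,0--00,00--0,00-0-
  m5 ⊆ --10-,00-0-
  m8 ⊆ 0--00,0-0-0
  m10 ⊆ -1010,0-0-0
  m12 ⊆ --10-,0--00
  m13 ⊆ --10-,-11-1
  m15 ⊆ -11-1 [E]
  m16 ⊆ -0-00 [E]
  m20 ⊆ --10-,-0-00,-01-0,1-1--
  m21 ⊆ --10-,1-1--
  m23 ⊆ 1-1-- [E]
  m25 ⊆ 11-01 [E]
  m26 ⊆ -1010,11-10
  m28 ⊆ --10-,1-1--
  m29 ⊆ --10-,-11-1,1-1--,11-01
  m30 ⊆ 1-1--,11-10
  m31 ⊆ -11-1,1-1--
E = {-0-00, -11-1, 000--, 1-1--, 11-01}

5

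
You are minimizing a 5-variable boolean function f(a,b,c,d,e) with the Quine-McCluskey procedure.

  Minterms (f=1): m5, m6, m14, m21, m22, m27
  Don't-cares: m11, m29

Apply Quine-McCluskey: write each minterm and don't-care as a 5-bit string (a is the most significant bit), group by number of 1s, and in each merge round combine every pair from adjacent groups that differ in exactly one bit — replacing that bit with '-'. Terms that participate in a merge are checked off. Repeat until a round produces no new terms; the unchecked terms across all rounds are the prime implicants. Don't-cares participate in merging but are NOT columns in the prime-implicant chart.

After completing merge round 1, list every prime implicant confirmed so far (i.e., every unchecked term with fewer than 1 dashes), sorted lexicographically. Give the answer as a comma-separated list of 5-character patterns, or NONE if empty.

NONE

Round 0: 00101✓ 00110✓ 01011✓ 01110✓ 10101✓ 10110✓ 11011✓ 11101✓
Round 1: -0101 -0110 -1011 0-110 1-101
PIs = {-0101, -0110, -1011, 0-110, 1-101}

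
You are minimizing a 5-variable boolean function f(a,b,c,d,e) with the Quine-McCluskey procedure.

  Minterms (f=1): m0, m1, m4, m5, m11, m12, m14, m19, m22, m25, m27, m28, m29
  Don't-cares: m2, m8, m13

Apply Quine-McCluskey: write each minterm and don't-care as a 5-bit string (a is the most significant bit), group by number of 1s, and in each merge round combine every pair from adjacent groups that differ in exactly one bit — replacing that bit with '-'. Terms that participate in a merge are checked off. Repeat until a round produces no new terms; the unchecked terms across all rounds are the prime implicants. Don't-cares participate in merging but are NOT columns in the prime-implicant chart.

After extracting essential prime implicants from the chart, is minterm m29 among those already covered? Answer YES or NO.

YES

[col 0] 00000*, 00001*, 00010*, 00100*, 00101*, 01000*, 01011*, 01100*, 01101*, 01110*, 10011*, 10110, 11001*, 11011*, 11100*, 11101*
[col 1] -1011, -1100*, -1101*, 0-000*, 0-100*, 0-101*, 00-00*, 00-01*, 000-0, 0000-*, 0010-*, 01-00*, 011-0, 0110-*, 1-011, 11-01, 110-1, 1110-*
[col 2] -110-, 0--00, 0-10-, 00-0-
Prime implicants: -1011, -110-, 0--00, 0-10-, 00-0-, 000-0, 011-0, 1-011, 10110, 11-01, 110-1
PI chart (minterm → PIs covering it):
  0 | 0--00,00-0-,000-0
  1 | 00-0-  (sole → essential)
  4 | 0--00,0-10-,00-0-
  5 | 0-10-,00-0-
  11 | -1011  (sole → essential)
  12 | -110-,0--00,0-10-,011-0
  14 | 011-0  (sole → essential)
  19 | 1-011  (sole → essential)
  22 | 10110  (sole → essential)
  25 | 11-01,110-1
  27 | -1011,1-011,110-1
  28 | -110-  (sole → essential)
  29 | -110-,11-01
Essential prime implicants: -1011, -110-, 00-0-, 011-0, 1-011, 10110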